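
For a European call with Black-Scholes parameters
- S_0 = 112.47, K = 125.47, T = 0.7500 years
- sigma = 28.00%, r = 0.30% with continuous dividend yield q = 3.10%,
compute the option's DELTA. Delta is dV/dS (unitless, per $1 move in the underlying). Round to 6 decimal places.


d1 = -0.4164351890; d2 = -0.6589223021
phi(d1) = 0.3658076367; exp(-qT) = 0.9770181987; exp(-rT) = 0.9977525294
N(d1) = 0.3385457917
Delta = exp(-qT) * N(d1) = 0.9770181987 * 0.3385457917 = 0.330765

Answer: Delta = 0.330765


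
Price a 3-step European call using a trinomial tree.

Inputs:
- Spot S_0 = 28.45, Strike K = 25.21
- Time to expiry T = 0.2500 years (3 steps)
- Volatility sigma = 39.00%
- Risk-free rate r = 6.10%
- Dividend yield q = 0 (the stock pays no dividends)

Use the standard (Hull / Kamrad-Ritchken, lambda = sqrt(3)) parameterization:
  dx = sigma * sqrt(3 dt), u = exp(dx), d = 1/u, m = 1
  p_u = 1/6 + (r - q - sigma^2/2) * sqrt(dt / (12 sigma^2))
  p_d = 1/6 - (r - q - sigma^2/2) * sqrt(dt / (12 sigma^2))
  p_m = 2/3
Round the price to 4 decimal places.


dt = T/N = 0.083333; dx = sigma*sqrt(3*dt) = 0.195000
u = exp(dx) = 1.215311; d = 1/u = 0.822835
p_u = 0.163451, p_m = 0.666667, p_d = 0.169882
Discount per step: exp(-r*dt) = 0.994930
Stock lattice S(k, j) with j the centered position index:
  k=0: S(0,+0) = 28.4500
  k=1: S(1,-1) = 23.4096; S(1,+0) = 28.4500; S(1,+1) = 34.5756
  k=2: S(2,-2) = 19.2623; S(2,-1) = 23.4096; S(2,+0) = 28.4500; S(2,+1) = 34.5756; S(2,+2) = 42.0201
  k=3: S(3,-3) = 15.8497; S(3,-2) = 19.2623; S(3,-1) = 23.4096; S(3,+0) = 28.4500; S(3,+1) = 34.5756; S(3,+2) = 42.0201; S(3,+3) = 51.0675
Terminal payoffs V(N, j) = max(S_T - K, 0):
  V(3,-3) = 0.000000; V(3,-2) = 0.000000; V(3,-1) = 0.000000; V(3,+0) = 3.240000; V(3,+1) = 9.365598; V(3,+2) = 16.810104; V(3,+3) = 25.857494
Backward induction: V(k, j) = exp(-r*dt) * [p_u * V(k+1, j+1) + p_m * V(k+1, j) + p_d * V(k+1, j-1)]
  V(2,-2) = exp(-r*dt) * [p_u*0.000000 + p_m*0.000000 + p_d*0.000000] = 0.000000
  V(2,-1) = exp(-r*dt) * [p_u*3.240000 + p_m*0.000000 + p_d*0.000000] = 0.526896
  V(2,+0) = exp(-r*dt) * [p_u*9.365598 + p_m*3.240000 + p_d*0.000000] = 3.672101
  V(2,+1) = exp(-r*dt) * [p_u*16.810104 + p_m*9.365598 + p_d*3.240000] = 9.493396
  V(2,+2) = exp(-r*dt) * [p_u*25.857494 + p_m*16.810104 + p_d*9.365598] = 16.937896
  V(1,-1) = exp(-r*dt) * [p_u*3.672101 + p_m*0.526896 + p_d*0.000000] = 0.946647
  V(1,+0) = exp(-r*dt) * [p_u*9.493396 + p_m*3.672101 + p_d*0.526896] = 4.068547
  V(1,+1) = exp(-r*dt) * [p_u*16.937896 + p_m*9.493396 + p_d*3.672101] = 9.671979
  V(0,+0) = exp(-r*dt) * [p_u*9.671979 + p_m*4.068547 + p_d*0.946647] = 4.431492

Answer: Price = V(0,0) = 4.4315


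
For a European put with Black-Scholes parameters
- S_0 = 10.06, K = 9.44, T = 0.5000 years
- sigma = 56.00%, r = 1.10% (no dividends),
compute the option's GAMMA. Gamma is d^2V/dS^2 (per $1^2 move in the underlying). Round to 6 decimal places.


Answer: Gamma = 0.093434

Derivation:
d1 = 0.3725219960; d2 = -0.0234578015
phi(d1) = 0.3721996586; exp(-qT) = 1.0000000000; exp(-rT) = 0.9945150973
Gamma = exp(-qT) * phi(d1) / (S * sigma * sqrt(T)) = 1.0000000000 * 0.3721996586 / (10.0600 * 0.5600 * 0.7071067812) = 0.093434


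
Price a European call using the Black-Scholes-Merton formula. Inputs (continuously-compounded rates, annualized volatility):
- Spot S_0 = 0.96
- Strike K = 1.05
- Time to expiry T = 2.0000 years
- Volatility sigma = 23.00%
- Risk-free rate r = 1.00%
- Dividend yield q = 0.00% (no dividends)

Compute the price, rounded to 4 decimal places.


d1 = (ln(S/K) + (r - q + 0.5*sigma^2) * T) / (sigma * sqrt(T)) = -0.05137948
d2 = d1 - sigma * sqrt(T) = -0.37664860
exp(-rT) = 0.98019867; exp(-qT) = 1.00000000
C = S_0 * exp(-qT) * N(d1) - K * exp(-rT) * N(d2)
N(d1) = 0.47951157; N(d2) = 0.35321738
C = 0.9600 * 1.00000000 * 0.47951157 - 1.0500 * 0.98019867 * 0.35321738 = 0.0968

Answer: Price = 0.0968


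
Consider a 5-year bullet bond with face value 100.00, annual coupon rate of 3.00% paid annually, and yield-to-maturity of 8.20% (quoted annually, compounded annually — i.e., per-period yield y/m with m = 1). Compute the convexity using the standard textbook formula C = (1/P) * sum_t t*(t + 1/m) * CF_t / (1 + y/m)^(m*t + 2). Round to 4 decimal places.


Coupon per period c = face * coupon_rate / m = 3.000000
Periods per year m = 1; per-period yield y/m = 0.082000
Number of cashflows N = 5
Cashflows (t years, CF_t, discount factor 1/(1+y/m)^(m*t), PV):
  t = 1.0000: CF_t = 3.000000, DF = 0.924214, PV = 2.772643
  t = 2.0000: CF_t = 3.000000, DF = 0.854172, PV = 2.562517
  t = 3.0000: CF_t = 3.000000, DF = 0.789438, PV = 2.368315
  t = 4.0000: CF_t = 3.000000, DF = 0.729610, PV = 2.188831
  t = 5.0000: CF_t = 103.000000, DF = 0.674316, PV = 69.454585
Price P = sum_t PV_t = 79.346891
Convexity numerator sum_t t*(t + 1/m) * CF_t / (1+y/m)^(m*t + 2):
  t = 1.0000: term = 4.736630
  t = 2.0000: term = 13.132985
  t = 3.0000: term = 24.275389
  t = 4.0000: term = 37.392774
  t = 5.0000: term = 1779.785458
Convexity = (1/P) * sum = 1859.323237 / 79.346891 = 23.432843

Answer: Convexity = 23.4328


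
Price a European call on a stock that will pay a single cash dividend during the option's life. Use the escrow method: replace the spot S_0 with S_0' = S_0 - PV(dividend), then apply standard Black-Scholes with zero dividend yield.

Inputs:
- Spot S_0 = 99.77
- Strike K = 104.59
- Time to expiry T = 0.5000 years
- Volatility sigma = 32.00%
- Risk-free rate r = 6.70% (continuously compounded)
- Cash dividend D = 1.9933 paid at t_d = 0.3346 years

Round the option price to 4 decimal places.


Answer: Price = 7.3966

Derivation:
PV(D) = D * exp(-r * t_d) = 1.9933 * 0.97783122 = 1.94911097
S_0' = S_0 - PV(D) = 99.7700 - 1.94911097 = 97.82088903
d1 = (ln(S_0'/K) + (r + sigma^2/2)*T) / (sigma*sqrt(T)) = -0.03451477
d2 = d1 - sigma*sqrt(T) = -0.26078894
exp(-rT) = 0.96705491
N(d1) = 0.48623333; N(d2) = 0.39712764
C = S_0' * N(d1) - K * exp(-rT) * N(d2) = 97.82088903 * 0.48623333 - 104.5900 * 0.96705491 * 0.39712764 = 7.3966


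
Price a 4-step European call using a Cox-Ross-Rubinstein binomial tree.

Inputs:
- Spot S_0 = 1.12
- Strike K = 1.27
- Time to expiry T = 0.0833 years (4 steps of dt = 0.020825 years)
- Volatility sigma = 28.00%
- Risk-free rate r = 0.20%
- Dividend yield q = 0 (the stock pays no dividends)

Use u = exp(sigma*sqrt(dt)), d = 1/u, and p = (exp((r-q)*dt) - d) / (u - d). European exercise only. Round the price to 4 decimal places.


Answer: Price = V(0,0) = 0.0027

Derivation:
dt = T/N = 0.020825
u = exp(sigma*sqrt(dt)) = 1.041234; d = 1/u = 0.960399
p = (exp((r-q)*dt) - d) / (u - d) = 0.490415
Discount per step: exp(-r*dt) = 0.999958
Stock lattice S(k, i) with i counting down-moves:
  k=0: S(0,0) = 1.1200
  k=1: S(1,0) = 1.1662; S(1,1) = 1.0756
  k=2: S(2,0) = 1.2143; S(2,1) = 1.1200; S(2,2) = 1.0331
  k=3: S(3,0) = 1.2643; S(3,1) = 1.1662; S(3,2) = 1.0756; S(3,3) = 0.9921
  k=4: S(4,0) = 1.3165; S(4,1) = 1.2143; S(4,2) = 1.1200; S(4,3) = 1.0331; S(4,4) = 0.9529
Terminal payoffs V(N, i) = max(S_T - K, 0):
  V(4,0) = 0.046471; V(4,1) = 0.000000; V(4,2) = 0.000000; V(4,3) = 0.000000; V(4,4) = 0.000000
Backward induction: V(k, i) = exp(-r*dt) * [p * V(k+1, i) + (1-p) * V(k+1, i+1)].
  V(3,0) = exp(-r*dt) * [p*0.046471 + (1-p)*0.000000] = 0.022789
  V(3,1) = exp(-r*dt) * [p*0.000000 + (1-p)*0.000000] = 0.000000
  V(3,2) = exp(-r*dt) * [p*0.000000 + (1-p)*0.000000] = 0.000000
  V(3,3) = exp(-r*dt) * [p*0.000000 + (1-p)*0.000000] = 0.000000
  V(2,0) = exp(-r*dt) * [p*0.022789 + (1-p)*0.000000] = 0.011176
  V(2,1) = exp(-r*dt) * [p*0.000000 + (1-p)*0.000000] = 0.000000
  V(2,2) = exp(-r*dt) * [p*0.000000 + (1-p)*0.000000] = 0.000000
  V(1,0) = exp(-r*dt) * [p*0.011176 + (1-p)*0.000000] = 0.005480
  V(1,1) = exp(-r*dt) * [p*0.000000 + (1-p)*0.000000] = 0.000000
  V(0,0) = exp(-r*dt) * [p*0.005480 + (1-p)*0.000000] = 0.002688


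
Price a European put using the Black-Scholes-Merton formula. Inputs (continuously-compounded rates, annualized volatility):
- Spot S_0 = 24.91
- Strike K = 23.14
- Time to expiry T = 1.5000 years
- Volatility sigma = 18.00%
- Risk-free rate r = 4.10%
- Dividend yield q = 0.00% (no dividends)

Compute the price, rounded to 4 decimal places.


Answer: Price = 0.8444

Derivation:
d1 = (ln(S/K) + (r - q + 0.5*sigma^2) * T) / (sigma * sqrt(T)) = 0.72353666
d2 = d1 - sigma * sqrt(T) = 0.50308259
exp(-rT) = 0.94035295; exp(-qT) = 1.00000000
P = K * exp(-rT) * N(-d2) - S_0 * exp(-qT) * N(-d1)
N(-d1) = 0.23467512; N(-d2) = 0.30745310
P = 23.1400 * 0.94035295 * 0.30745310 - 24.9100 * 1.00000000 * 0.23467512 = 0.8444


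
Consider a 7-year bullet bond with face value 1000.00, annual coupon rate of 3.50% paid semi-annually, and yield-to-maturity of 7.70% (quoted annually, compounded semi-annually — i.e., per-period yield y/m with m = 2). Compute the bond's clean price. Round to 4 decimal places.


Answer: Price = 775.9615

Derivation:
Coupon per period c = face * coupon_rate / m = 17.500000
Periods per year m = 2; per-period yield y/m = 0.038500
Number of cashflows N = 14
Cashflows (t years, CF_t, discount factor 1/(1+y/m)^(m*t), PV):
  t = 0.5000: CF_t = 17.500000, DF = 0.962927, PV = 16.851228
  t = 1.0000: CF_t = 17.500000, DF = 0.927229, PV = 16.226507
  t = 1.5000: CF_t = 17.500000, DF = 0.892854, PV = 15.624947
  t = 2.0000: CF_t = 17.500000, DF = 0.859754, PV = 15.045688
  t = 2.5000: CF_t = 17.500000, DF = 0.827880, PV = 14.487903
  t = 3.0000: CF_t = 17.500000, DF = 0.797188, PV = 13.950798
  t = 3.5000: CF_t = 17.500000, DF = 0.767635, PV = 13.433604
  t = 4.0000: CF_t = 17.500000, DF = 0.739176, PV = 12.935584
  t = 4.5000: CF_t = 17.500000, DF = 0.711773, PV = 12.456027
  t = 5.0000: CF_t = 17.500000, DF = 0.685386, PV = 11.994248
  t = 5.5000: CF_t = 17.500000, DF = 0.659977, PV = 11.549589
  t = 6.0000: CF_t = 17.500000, DF = 0.635509, PV = 11.121415
  t = 6.5000: CF_t = 17.500000, DF = 0.611949, PV = 10.709114
  t = 7.0000: CF_t = 1017.500000, DF = 0.589263, PV = 599.574848
Price P = sum_t PV_t = 775.961500


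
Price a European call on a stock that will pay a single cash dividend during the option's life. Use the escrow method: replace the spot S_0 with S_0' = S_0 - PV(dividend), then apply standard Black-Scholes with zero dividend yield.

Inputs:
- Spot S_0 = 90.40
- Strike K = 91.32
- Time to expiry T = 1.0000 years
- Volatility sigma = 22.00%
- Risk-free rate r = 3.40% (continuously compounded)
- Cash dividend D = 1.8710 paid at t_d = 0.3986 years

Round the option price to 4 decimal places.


PV(D) = D * exp(-r * t_d) = 1.8710 * 0.98653902 = 1.84581451
S_0' = S_0 - PV(D) = 90.4000 - 1.84581451 = 88.55418549
d1 = (ln(S_0'/K) + (r + sigma^2/2)*T) / (sigma*sqrt(T)) = 0.12474913
d2 = d1 - sigma*sqrt(T) = -0.09525087
exp(-rT) = 0.96657150
N(d1) = 0.54963892; N(d2) = 0.46205778
C = S_0' * N(d1) - K * exp(-rT) * N(d2) = 88.55418549 * 0.54963892 - 91.3200 * 0.96657150 * 0.46205778 = 7.8882

Answer: Price = 7.8882


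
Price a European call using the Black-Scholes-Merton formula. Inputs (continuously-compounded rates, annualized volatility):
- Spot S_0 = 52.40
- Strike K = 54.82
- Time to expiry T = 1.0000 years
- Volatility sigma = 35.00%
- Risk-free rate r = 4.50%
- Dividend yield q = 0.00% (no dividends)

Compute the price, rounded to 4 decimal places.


d1 = (ln(S/K) + (r - q + 0.5*sigma^2) * T) / (sigma * sqrt(T)) = 0.17457572
d2 = d1 - sigma * sqrt(T) = -0.17542428
exp(-rT) = 0.95599748; exp(-qT) = 1.00000000
C = S_0 * exp(-qT) * N(d1) - K * exp(-rT) * N(d2)
N(d1) = 0.56929348; N(d2) = 0.43037313
C = 52.4000 * 1.00000000 * 0.56929348 - 54.8200 * 0.95599748 * 0.43037313 = 7.2761

Answer: Price = 7.2761


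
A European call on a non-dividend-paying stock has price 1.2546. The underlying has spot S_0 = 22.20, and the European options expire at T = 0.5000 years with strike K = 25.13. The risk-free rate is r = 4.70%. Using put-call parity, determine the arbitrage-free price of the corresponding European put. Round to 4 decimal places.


Answer: Put price = 3.6009

Derivation:
Put-call parity: C - P = S_0 * exp(-qT) - K * exp(-rT).
S_0 * exp(-qT) = 22.2000 * 1.00000000 = 22.20000000
K * exp(-rT) = 25.1300 * 0.97677397 = 24.54632998
P = C - S*exp(-qT) + K*exp(-rT)
P = 1.2546 - 22.20000000 + 24.54632998 = 3.6009


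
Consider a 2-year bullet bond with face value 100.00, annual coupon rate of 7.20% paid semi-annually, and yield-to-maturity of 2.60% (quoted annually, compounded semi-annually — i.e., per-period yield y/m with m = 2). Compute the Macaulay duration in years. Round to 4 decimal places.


Coupon per period c = face * coupon_rate / m = 3.600000
Periods per year m = 2; per-period yield y/m = 0.013000
Number of cashflows N = 4
Cashflows (t years, CF_t, discount factor 1/(1+y/m)^(m*t), PV):
  t = 0.5000: CF_t = 3.600000, DF = 0.987167, PV = 3.553801
  t = 1.0000: CF_t = 3.600000, DF = 0.974498, PV = 3.508194
  t = 1.5000: CF_t = 3.600000, DF = 0.961992, PV = 3.463173
  t = 2.0000: CF_t = 103.600000, DF = 0.949647, PV = 98.383433
Price P = sum_t PV_t = 108.908601
Macaulay numerator sum_t t * PV_t:
  t * PV_t at t = 0.5000: 1.776900
  t * PV_t at t = 1.0000: 3.508194
  t * PV_t at t = 1.5000: 5.194759
  t * PV_t at t = 2.0000: 196.766867
Macaulay duration D = (sum_t t * PV_t) / P = 207.246720 / 108.908601 = 1.902942

Answer: Macaulay duration = 1.9029 years


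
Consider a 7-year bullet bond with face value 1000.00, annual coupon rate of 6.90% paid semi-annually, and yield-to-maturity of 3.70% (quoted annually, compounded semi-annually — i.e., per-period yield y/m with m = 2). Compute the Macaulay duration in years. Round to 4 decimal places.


Answer: Macaulay duration = 5.8002 years

Derivation:
Coupon per period c = face * coupon_rate / m = 34.500000
Periods per year m = 2; per-period yield y/m = 0.018500
Number of cashflows N = 14
Cashflows (t years, CF_t, discount factor 1/(1+y/m)^(m*t), PV):
  t = 0.5000: CF_t = 34.500000, DF = 0.981836, PV = 33.873343
  t = 1.0000: CF_t = 34.500000, DF = 0.964002, PV = 33.258069
  t = 1.5000: CF_t = 34.500000, DF = 0.946492, PV = 32.653970
  t = 2.0000: CF_t = 34.500000, DF = 0.929300, PV = 32.060845
  t = 2.5000: CF_t = 34.500000, DF = 0.912420, PV = 31.478493
  t = 3.0000: CF_t = 34.500000, DF = 0.895847, PV = 30.906718
  t = 3.5000: CF_t = 34.500000, DF = 0.879575, PV = 30.345330
  t = 4.0000: CF_t = 34.500000, DF = 0.863598, PV = 29.794138
  t = 4.5000: CF_t = 34.500000, DF = 0.847912, PV = 29.252959
  t = 5.0000: CF_t = 34.500000, DF = 0.832510, PV = 28.721609
  t = 5.5000: CF_t = 34.500000, DF = 0.817389, PV = 28.199910
  t = 6.0000: CF_t = 34.500000, DF = 0.802542, PV = 27.687688
  t = 6.5000: CF_t = 34.500000, DF = 0.787964, PV = 27.184770
  t = 7.0000: CF_t = 1034.500000, DF = 0.773652, PV = 800.342774
Price P = sum_t PV_t = 1195.760616
Macaulay numerator sum_t t * PV_t:
  t * PV_t at t = 0.5000: 16.936672
  t * PV_t at t = 1.0000: 33.258069
  t * PV_t at t = 1.5000: 48.980956
  t * PV_t at t = 2.0000: 64.121690
  t * PV_t at t = 2.5000: 78.696232
  t * PV_t at t = 3.0000: 92.720155
  t * PV_t at t = 3.5000: 106.208654
  t * PV_t at t = 4.0000: 119.176553
  t * PV_t at t = 4.5000: 131.638313
  t * PV_t at t = 5.0000: 143.608044
  t * PV_t at t = 5.5000: 155.099507
  t * PV_t at t = 6.0000: 166.126129
  t * PV_t at t = 6.5000: 176.701004
  t * PV_t at t = 7.0000: 5602.399419
Macaulay duration D = (sum_t t * PV_t) / P = 6935.671396 / 1195.760616 = 5.800217


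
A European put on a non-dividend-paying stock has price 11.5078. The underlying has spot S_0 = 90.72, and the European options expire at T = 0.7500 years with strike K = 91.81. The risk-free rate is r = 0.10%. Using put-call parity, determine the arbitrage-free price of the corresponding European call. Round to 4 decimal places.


Put-call parity: C - P = S_0 * exp(-qT) - K * exp(-rT).
S_0 * exp(-qT) = 90.7200 * 1.00000000 = 90.72000000
K * exp(-rT) = 91.8100 * 0.99925028 = 91.74116832
C = P + S*exp(-qT) - K*exp(-rT)
C = 11.5078 + 90.72000000 - 91.74116832 = 10.4866

Answer: Call price = 10.4866


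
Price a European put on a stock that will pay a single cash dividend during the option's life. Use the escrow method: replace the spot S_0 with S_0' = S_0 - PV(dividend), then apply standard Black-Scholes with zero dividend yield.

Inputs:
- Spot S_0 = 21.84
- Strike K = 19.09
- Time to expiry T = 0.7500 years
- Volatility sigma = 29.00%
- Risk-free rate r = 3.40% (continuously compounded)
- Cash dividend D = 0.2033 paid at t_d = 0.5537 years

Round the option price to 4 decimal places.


PV(D) = D * exp(-r * t_d) = 0.2033 * 0.98135030 = 0.19950852
S_0' = S_0 - PV(D) = 21.8400 - 0.19950852 = 21.64049148
d1 = (ln(S_0'/K) + (r + sigma^2/2)*T) / (sigma*sqrt(T)) = 0.72642222
d2 = d1 - sigma*sqrt(T) = 0.47527485
exp(-rT) = 0.97482238
N(-d1) = 0.23378999; N(-d2) = 0.31729554
P = K * exp(-rT) * N(-d2) - S_0' * N(-d1) = 19.0900 * 0.97482238 * 0.31729554 - 21.64049148 * 0.23378999 = 0.8453

Answer: Price = 0.8453


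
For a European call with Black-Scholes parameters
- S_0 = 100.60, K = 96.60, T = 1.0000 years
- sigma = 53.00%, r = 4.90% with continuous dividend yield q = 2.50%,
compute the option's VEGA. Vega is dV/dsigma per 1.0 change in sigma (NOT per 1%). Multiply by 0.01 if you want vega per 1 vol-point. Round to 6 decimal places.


d1 = 0.3868368235; d2 = -0.1431631765
phi(d1) = 0.3701822240; exp(-qT) = 0.9753099120; exp(-rT) = 0.9521811297
Vega = S * exp(-qT) * phi(d1) * sqrt(T) = 100.6000 * 0.9753099120 * 0.3701822240 * 1.0000000000 = 36.320865

Answer: Vega = 36.320865


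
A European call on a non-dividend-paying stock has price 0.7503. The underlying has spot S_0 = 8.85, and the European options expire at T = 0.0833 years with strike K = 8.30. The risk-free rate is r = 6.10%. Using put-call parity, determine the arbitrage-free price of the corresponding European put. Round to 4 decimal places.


Answer: Put price = 0.1582

Derivation:
Put-call parity: C - P = S_0 * exp(-qT) - K * exp(-rT).
S_0 * exp(-qT) = 8.8500 * 1.00000000 = 8.85000000
K * exp(-rT) = 8.3000 * 0.99493159 = 8.25793218
P = C - S*exp(-qT) + K*exp(-rT)
P = 0.7503 - 8.85000000 + 8.25793218 = 0.1582


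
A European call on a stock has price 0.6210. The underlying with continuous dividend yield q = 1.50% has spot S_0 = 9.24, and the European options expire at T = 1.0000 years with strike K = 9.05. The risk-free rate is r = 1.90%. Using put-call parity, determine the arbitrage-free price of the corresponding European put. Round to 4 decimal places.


Answer: Put price = 0.3982

Derivation:
Put-call parity: C - P = S_0 * exp(-qT) - K * exp(-rT).
S_0 * exp(-qT) = 9.2400 * 0.98511194 = 9.10243432
K * exp(-rT) = 9.0500 * 0.98117936 = 8.87967323
P = C - S*exp(-qT) + K*exp(-rT)
P = 0.6210 - 9.10243432 + 8.87967323 = 0.3982


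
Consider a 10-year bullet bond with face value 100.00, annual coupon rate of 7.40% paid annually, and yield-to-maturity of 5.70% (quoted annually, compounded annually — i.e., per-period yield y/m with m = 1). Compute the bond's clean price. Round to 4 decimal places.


Coupon per period c = face * coupon_rate / m = 7.400000
Periods per year m = 1; per-period yield y/m = 0.057000
Number of cashflows N = 10
Cashflows (t years, CF_t, discount factor 1/(1+y/m)^(m*t), PV):
  t = 1.0000: CF_t = 7.400000, DF = 0.946074, PV = 7.000946
  t = 2.0000: CF_t = 7.400000, DF = 0.895056, PV = 6.623412
  t = 3.0000: CF_t = 7.400000, DF = 0.846789, PV = 6.266236
  t = 4.0000: CF_t = 7.400000, DF = 0.801125, PV = 5.928322
  t = 5.0000: CF_t = 7.400000, DF = 0.757923, PV = 5.608630
  t = 6.0000: CF_t = 7.400000, DF = 0.717051, PV = 5.306178
  t = 7.0000: CF_t = 7.400000, DF = 0.678383, PV = 5.020036
  t = 8.0000: CF_t = 7.400000, DF = 0.641801, PV = 4.749324
  t = 9.0000: CF_t = 7.400000, DF = 0.607191, PV = 4.493211
  t = 10.0000: CF_t = 107.400000, DF = 0.574447, PV = 61.695631
Price P = sum_t PV_t = 112.691925

Answer: Price = 112.6919


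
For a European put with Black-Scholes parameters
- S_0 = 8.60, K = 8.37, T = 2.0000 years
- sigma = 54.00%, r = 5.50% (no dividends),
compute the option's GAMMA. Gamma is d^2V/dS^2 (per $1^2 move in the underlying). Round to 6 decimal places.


d1 = 0.5613751099; d2 = -0.2023002138
phi(d1) = 0.3407829413; exp(-qT) = 1.0000000000; exp(-rT) = 0.8958341353
Gamma = exp(-qT) * phi(d1) / (S * sigma * sqrt(T)) = 1.0000000000 * 0.3407829413 / (8.6000 * 0.5400 * 1.4142135624) = 0.051888

Answer: Gamma = 0.051888


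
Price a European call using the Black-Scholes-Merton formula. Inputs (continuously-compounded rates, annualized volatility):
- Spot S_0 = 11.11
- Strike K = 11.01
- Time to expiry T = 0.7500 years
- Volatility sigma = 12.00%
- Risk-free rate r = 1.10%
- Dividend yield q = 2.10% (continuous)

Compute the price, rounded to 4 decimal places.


d1 = (ln(S/K) + (r - q + 0.5*sigma^2) * T) / (sigma * sqrt(T)) = 0.06679609
d2 = d1 - sigma * sqrt(T) = -0.03712696
exp(-rT) = 0.99178394; exp(-qT) = 0.98437338
C = S_0 * exp(-qT) * N(d1) - K * exp(-rT) * N(d2)
N(d1) = 0.52662798; N(d2) = 0.48519189
C = 11.1100 * 0.98437338 * 0.52662798 - 11.0100 * 0.99178394 * 0.48519189 = 0.4613

Answer: Price = 0.4613


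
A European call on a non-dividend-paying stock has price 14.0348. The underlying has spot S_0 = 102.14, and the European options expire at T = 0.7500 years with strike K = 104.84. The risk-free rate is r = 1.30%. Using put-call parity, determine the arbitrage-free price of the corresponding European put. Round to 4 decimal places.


Answer: Put price = 15.7176

Derivation:
Put-call parity: C - P = S_0 * exp(-qT) - K * exp(-rT).
S_0 * exp(-qT) = 102.1400 * 1.00000000 = 102.14000000
K * exp(-rT) = 104.8400 * 0.99029738 = 103.82277702
P = C - S*exp(-qT) + K*exp(-rT)
P = 14.0348 - 102.14000000 + 103.82277702 = 15.7176


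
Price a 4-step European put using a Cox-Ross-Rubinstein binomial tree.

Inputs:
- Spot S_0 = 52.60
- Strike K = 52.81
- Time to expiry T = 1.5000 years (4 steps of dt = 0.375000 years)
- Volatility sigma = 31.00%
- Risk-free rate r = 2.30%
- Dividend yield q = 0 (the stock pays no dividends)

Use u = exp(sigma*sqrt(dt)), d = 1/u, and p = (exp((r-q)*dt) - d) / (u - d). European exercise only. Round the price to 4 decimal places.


Answer: Price = V(0,0) = 6.6029

Derivation:
dt = T/N = 0.375000
u = exp(sigma*sqrt(dt)) = 1.209051; d = 1/u = 0.827095
p = (exp((r-q)*dt) - d) / (u - d) = 0.475362
Discount per step: exp(-r*dt) = 0.991412
Stock lattice S(k, i) with i counting down-moves:
  k=0: S(0,0) = 52.6000
  k=1: S(1,0) = 63.5961; S(1,1) = 43.5052
  k=2: S(2,0) = 76.8909; S(2,1) = 52.6000; S(2,2) = 35.9829
  k=3: S(3,0) = 92.9649; S(3,1) = 63.5961; S(3,2) = 43.5052; S(3,3) = 29.7613
  k=4: S(4,0) = 112.3993; S(4,1) = 76.8909; S(4,2) = 52.6000; S(4,3) = 35.9829; S(4,4) = 24.6155
Terminal payoffs V(N, i) = max(K - S_T, 0):
  V(4,0) = 0.000000; V(4,1) = 0.000000; V(4,2) = 0.210000; V(4,3) = 16.827050; V(4,4) = 28.194550
Backward induction: V(k, i) = exp(-r*dt) * [p * V(k+1, i) + (1-p) * V(k+1, i+1)].
  V(3,0) = exp(-r*dt) * [p*0.000000 + (1-p)*0.000000] = 0.000000
  V(3,1) = exp(-r*dt) * [p*0.000000 + (1-p)*0.210000] = 0.109228
  V(3,2) = exp(-r*dt) * [p*0.210000 + (1-p)*16.827050] = 8.851264
  V(3,3) = exp(-r*dt) * [p*16.827050 + (1-p)*28.194550] = 22.595147
  V(2,0) = exp(-r*dt) * [p*0.000000 + (1-p)*0.109228] = 0.056813
  V(2,1) = exp(-r*dt) * [p*0.109228 + (1-p)*8.851264] = 4.655307
  V(2,2) = exp(-r*dt) * [p*8.851264 + (1-p)*22.595147] = 15.923890
  V(1,0) = exp(-r*dt) * [p*0.056813 + (1-p)*4.655307] = 2.448151
  V(1,1) = exp(-r*dt) * [p*4.655307 + (1-p)*15.923890] = 10.476483
  V(0,0) = exp(-r*dt) * [p*2.448151 + (1-p)*10.476483] = 6.602923


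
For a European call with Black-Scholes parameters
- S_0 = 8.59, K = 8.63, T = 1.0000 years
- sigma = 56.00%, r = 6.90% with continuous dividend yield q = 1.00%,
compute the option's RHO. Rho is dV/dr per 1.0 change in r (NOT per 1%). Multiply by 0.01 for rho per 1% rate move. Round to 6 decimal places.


Answer: Rho = 3.442725

Derivation:
d1 = 0.3770611266; d2 = -0.1829388734
phi(d1) = 0.3715670005; exp(-qT) = 0.9900498337; exp(-rT) = 0.9333266801
N(d2) = 0.4274229905
Rho = K*T*exp(-rT)*N(d2) = 8.6300 * 1.0000 * 0.9333266801 * 0.4274229905 = 3.442725


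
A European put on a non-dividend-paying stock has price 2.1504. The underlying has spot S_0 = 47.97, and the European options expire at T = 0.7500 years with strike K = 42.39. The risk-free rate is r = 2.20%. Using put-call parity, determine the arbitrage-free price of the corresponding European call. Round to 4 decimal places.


Answer: Call price = 8.4241

Derivation:
Put-call parity: C - P = S_0 * exp(-qT) - K * exp(-rT).
S_0 * exp(-qT) = 47.9700 * 1.00000000 = 47.97000000
K * exp(-rT) = 42.3900 * 0.98363538 = 41.69630373
C = P + S*exp(-qT) - K*exp(-rT)
C = 2.1504 + 47.97000000 - 41.69630373 = 8.4241


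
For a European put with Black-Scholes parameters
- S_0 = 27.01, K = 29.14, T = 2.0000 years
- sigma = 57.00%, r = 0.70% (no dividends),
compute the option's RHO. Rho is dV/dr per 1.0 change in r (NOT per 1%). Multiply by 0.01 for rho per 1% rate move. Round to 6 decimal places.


d1 = 0.3262558025; d2 = -0.4798459280
phi(d1) = 0.3782651185; exp(-qT) = 1.0000000000; exp(-rT) = 0.9860975443
N(-d2) = 0.6843315239
Rho = -K*T*exp(-rT)*N(-d2) = -29.1400 * 2.0000 * 0.9860975443 * 0.6843315239 = -39.328372

Answer: Rho = -39.328372


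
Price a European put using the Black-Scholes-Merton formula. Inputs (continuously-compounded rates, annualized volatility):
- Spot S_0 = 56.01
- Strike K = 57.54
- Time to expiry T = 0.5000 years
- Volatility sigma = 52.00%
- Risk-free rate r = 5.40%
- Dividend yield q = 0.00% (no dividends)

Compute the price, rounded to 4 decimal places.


d1 = (ln(S/K) + (r - q + 0.5*sigma^2) * T) / (sigma * sqrt(T)) = 0.18398344
d2 = d1 - sigma * sqrt(T) = -0.18371209
exp(-rT) = 0.97336124; exp(-qT) = 1.00000000
P = K * exp(-rT) * N(-d2) - S_0 * exp(-qT) * N(-d1)
N(-d1) = 0.42701322; N(-d2) = 0.57288034
P = 57.5400 * 0.97336124 * 0.57288034 - 56.0100 * 1.00000000 * 0.42701322 = 8.1684

Answer: Price = 8.1684


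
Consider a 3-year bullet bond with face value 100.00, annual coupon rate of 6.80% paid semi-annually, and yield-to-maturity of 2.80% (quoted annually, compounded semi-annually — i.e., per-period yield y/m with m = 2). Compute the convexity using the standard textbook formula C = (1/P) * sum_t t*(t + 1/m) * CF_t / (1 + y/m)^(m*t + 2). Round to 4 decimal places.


Answer: Convexity = 9.2088

Derivation:
Coupon per period c = face * coupon_rate / m = 3.400000
Periods per year m = 2; per-period yield y/m = 0.014000
Number of cashflows N = 6
Cashflows (t years, CF_t, discount factor 1/(1+y/m)^(m*t), PV):
  t = 0.5000: CF_t = 3.400000, DF = 0.986193, PV = 3.353057
  t = 1.0000: CF_t = 3.400000, DF = 0.972577, PV = 3.306763
  t = 1.5000: CF_t = 3.400000, DF = 0.959149, PV = 3.261107
  t = 2.0000: CF_t = 3.400000, DF = 0.945906, PV = 3.216082
  t = 2.5000: CF_t = 3.400000, DF = 0.932847, PV = 3.171678
  t = 3.0000: CF_t = 103.400000, DF = 0.919967, PV = 95.124592
Price P = sum_t PV_t = 111.433279
Convexity numerator sum_t t*(t + 1/m) * CF_t / (1+y/m)^(m*t + 2):
  t = 0.5000: term = 1.630554
  t = 1.0000: term = 4.824123
  t = 1.5000: term = 9.515035
  t = 2.0000: term = 15.639440
  t = 2.5000: term = 23.135266
  t = 3.0000: term = 971.418115
Convexity = (1/P) * sum = 1026.162532 / 111.433279 = 9.208762


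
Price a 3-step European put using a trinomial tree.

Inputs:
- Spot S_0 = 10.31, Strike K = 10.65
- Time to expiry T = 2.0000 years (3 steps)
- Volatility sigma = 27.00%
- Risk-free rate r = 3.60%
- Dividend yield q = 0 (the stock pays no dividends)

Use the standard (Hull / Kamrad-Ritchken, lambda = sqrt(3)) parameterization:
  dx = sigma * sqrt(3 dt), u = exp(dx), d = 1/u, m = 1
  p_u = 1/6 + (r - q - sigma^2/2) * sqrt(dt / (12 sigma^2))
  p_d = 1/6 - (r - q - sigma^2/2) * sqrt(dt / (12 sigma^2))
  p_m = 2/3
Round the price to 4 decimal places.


dt = T/N = 0.666667; dx = sigma*sqrt(3*dt) = 0.381838
u = exp(dx) = 1.464974; d = 1/u = 0.682606
p_u = 0.166274, p_m = 0.666667, p_d = 0.167060
Discount per step: exp(-r*dt) = 0.976286
Stock lattice S(k, j) with j the centered position index:
  k=0: S(0,+0) = 10.3100
  k=1: S(1,-1) = 7.0377; S(1,+0) = 10.3100; S(1,+1) = 15.1039
  k=2: S(2,-2) = 4.8040; S(2,-1) = 7.0377; S(2,+0) = 10.3100; S(2,+1) = 15.1039; S(2,+2) = 22.1268
  k=3: S(3,-3) = 3.2792; S(3,-2) = 4.8040; S(3,-1) = 7.0377; S(3,+0) = 10.3100; S(3,+1) = 15.1039; S(3,+2) = 22.1268; S(3,+3) = 32.4152
Terminal payoffs V(N, j) = max(K - S_T, 0):
  V(3,-3) = 7.370794; V(3,-2) = 5.846048; V(3,-1) = 3.612334; V(3,+0) = 0.340000; V(3,+1) = 0.000000; V(3,+2) = 0.000000; V(3,+3) = 0.000000
Backward induction: V(k, j) = exp(-r*dt) * [p_u * V(k+1, j+1) + p_m * V(k+1, j) + p_d * V(k+1, j-1)]
  V(2,-2) = exp(-r*dt) * [p_u*3.612334 + p_m*5.846048 + p_d*7.370794] = 5.593495
  V(2,-1) = exp(-r*dt) * [p_u*0.340000 + p_m*3.612334 + p_d*5.846048] = 3.359783
  V(2,+0) = exp(-r*dt) * [p_u*0.000000 + p_m*0.340000 + p_d*3.612334] = 0.810455
  V(2,+1) = exp(-r*dt) * [p_u*0.000000 + p_m*0.000000 + p_d*0.340000] = 0.055453
  V(2,+2) = exp(-r*dt) * [p_u*0.000000 + p_m*0.000000 + p_d*0.000000] = 0.000000
  V(1,-1) = exp(-r*dt) * [p_u*0.810455 + p_m*3.359783 + p_d*5.593495] = 3.230587
  V(1,+0) = exp(-r*dt) * [p_u*0.055453 + p_m*0.810455 + p_d*3.359783] = 1.084466
  V(1,+1) = exp(-r*dt) * [p_u*0.000000 + p_m*0.055453 + p_d*0.810455] = 0.168276
  V(0,+0) = exp(-r*dt) * [p_u*0.168276 + p_m*1.084466 + p_d*3.230587] = 1.260050

Answer: Price = V(0,0) = 1.2601


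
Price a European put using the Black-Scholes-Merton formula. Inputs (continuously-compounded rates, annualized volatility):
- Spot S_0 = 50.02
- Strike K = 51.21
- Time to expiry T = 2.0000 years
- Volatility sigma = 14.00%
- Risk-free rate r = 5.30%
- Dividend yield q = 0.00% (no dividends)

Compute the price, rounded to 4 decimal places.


d1 = (ln(S/K) + (r - q + 0.5*sigma^2) * T) / (sigma * sqrt(T)) = 0.51562277
d2 = d1 - sigma * sqrt(T) = 0.31763287
exp(-rT) = 0.89942465; exp(-qT) = 1.00000000
P = K * exp(-rT) * N(-d2) - S_0 * exp(-qT) * N(-d1)
N(-d1) = 0.30305895; N(-d2) = 0.37538172
P = 51.2100 * 0.89942465 * 0.37538172 - 50.0200 * 1.00000000 * 0.30305895 = 2.1309

Answer: Price = 2.1309


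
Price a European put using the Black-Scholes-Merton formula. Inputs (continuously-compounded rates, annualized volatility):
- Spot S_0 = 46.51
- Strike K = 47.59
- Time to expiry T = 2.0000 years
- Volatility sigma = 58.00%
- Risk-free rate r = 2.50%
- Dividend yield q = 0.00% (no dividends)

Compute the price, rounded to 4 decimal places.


d1 = (ln(S/K) + (r - q + 0.5*sigma^2) * T) / (sigma * sqrt(T)) = 0.44309345
d2 = d1 - sigma * sqrt(T) = -0.37715041
exp(-rT) = 0.95122942; exp(-qT) = 1.00000000
P = K * exp(-rT) * N(-d2) - S_0 * exp(-qT) * N(-d1)
N(-d1) = 0.32884907; N(-d2) = 0.64696909
P = 47.5900 * 0.95122942 * 0.64696909 - 46.5100 * 1.00000000 * 0.32884907 = 13.9929

Answer: Price = 13.9929


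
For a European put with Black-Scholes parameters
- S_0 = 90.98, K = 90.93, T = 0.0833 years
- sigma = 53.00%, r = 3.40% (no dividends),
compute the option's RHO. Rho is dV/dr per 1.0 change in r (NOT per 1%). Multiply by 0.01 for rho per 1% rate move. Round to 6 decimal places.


d1 = 0.0985924143; d2 = -0.0543748044
phi(d1) = 0.3970080326; exp(-qT) = 1.0000000000; exp(-rT) = 0.9971718069
N(-d2) = 0.5216817238
Rho = -K*T*exp(-rT)*N(-d2) = -90.9300 * 0.0833 * 0.9971718069 * 0.5216817238 = -3.940287

Answer: Rho = -3.940287


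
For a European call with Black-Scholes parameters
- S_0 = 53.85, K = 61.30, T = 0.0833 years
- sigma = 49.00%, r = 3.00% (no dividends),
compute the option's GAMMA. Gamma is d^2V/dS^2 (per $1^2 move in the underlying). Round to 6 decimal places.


Answer: Gamma = 0.037186

Derivation:
d1 = -0.8278615873; d2 = -0.9692841103
phi(d1) = 0.2831960296; exp(-qT) = 1.0000000000; exp(-rT) = 0.9975041199
Gamma = exp(-qT) * phi(d1) / (S * sigma * sqrt(T)) = 1.0000000000 * 0.2831960296 / (53.8500 * 0.4900 * 0.2886173938) = 0.037186


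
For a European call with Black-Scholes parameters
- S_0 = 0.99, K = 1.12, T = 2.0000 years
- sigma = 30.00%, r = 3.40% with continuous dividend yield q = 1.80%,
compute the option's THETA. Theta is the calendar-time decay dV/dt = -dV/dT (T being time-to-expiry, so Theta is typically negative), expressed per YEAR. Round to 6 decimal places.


Answer: Theta = -0.043737

Derivation:
d1 = -0.0032503840; d2 = -0.4275144528
phi(d1) = 0.3989401730; exp(-qT) = 0.9646402935; exp(-rT) = 0.9342604736
Theta = -S*exp(-qT)*phi(d1)*sigma/(2*sqrt(T)) - r*K*exp(-rT)*N(d2) + q*S*exp(-qT)*N(d1)
N(d1) = 0.4987032867; N(d2) = 0.3345023303; sqrt(T) = 1.4142135624
Term 1 = -0.9900 * 0.9646402935 * 0.3989401730 * 0.3000 / (2 * 1.4142135624) = -0.0404096069
Term 2 = -0.0340 * 1.1200 * 0.9342604736 * 0.3345023303 = -0.0119004686
Term 3 = 0.0180 * 0.9900 * 0.9646402935 * 0.4987032867 = 0.0085726547
Theta = -0.0404096069 + (-0.0119004686) + (0.0085726547) = -0.043737


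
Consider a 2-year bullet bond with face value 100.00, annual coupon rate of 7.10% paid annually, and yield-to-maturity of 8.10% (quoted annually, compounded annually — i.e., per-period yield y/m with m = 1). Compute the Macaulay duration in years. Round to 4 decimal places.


Coupon per period c = face * coupon_rate / m = 7.100000
Periods per year m = 1; per-period yield y/m = 0.081000
Number of cashflows N = 2
Cashflows (t years, CF_t, discount factor 1/(1+y/m)^(m*t), PV):
  t = 1.0000: CF_t = 7.100000, DF = 0.925069, PV = 6.567993
  t = 2.0000: CF_t = 107.100000, DF = 0.855753, PV = 91.651185
Price P = sum_t PV_t = 98.219177
Macaulay numerator sum_t t * PV_t:
  t * PV_t at t = 1.0000: 6.567993
  t * PV_t at t = 2.0000: 183.302369
Macaulay duration D = (sum_t t * PV_t) / P = 189.870362 / 98.219177 = 1.933129

Answer: Macaulay duration = 1.9331 years


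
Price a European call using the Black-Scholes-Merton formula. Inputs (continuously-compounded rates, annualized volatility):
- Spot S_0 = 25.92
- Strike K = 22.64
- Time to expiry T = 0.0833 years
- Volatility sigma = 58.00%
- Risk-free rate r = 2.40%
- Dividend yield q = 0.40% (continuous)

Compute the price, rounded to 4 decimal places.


d1 = (ln(S/K) + (r - q + 0.5*sigma^2) * T) / (sigma * sqrt(T)) = 0.90188412
d2 = d1 - sigma * sqrt(T) = 0.73448603
exp(-rT) = 0.99800280; exp(-qT) = 0.99966686
C = S_0 * exp(-qT) * N(d1) - K * exp(-rT) * N(d2)
N(d1) = 0.81644079; N(d2) = 0.76867372
C = 25.9200 * 0.99966686 * 0.81644079 - 22.6400 * 0.99800280 * 0.76867372 = 3.7871

Answer: Price = 3.7871


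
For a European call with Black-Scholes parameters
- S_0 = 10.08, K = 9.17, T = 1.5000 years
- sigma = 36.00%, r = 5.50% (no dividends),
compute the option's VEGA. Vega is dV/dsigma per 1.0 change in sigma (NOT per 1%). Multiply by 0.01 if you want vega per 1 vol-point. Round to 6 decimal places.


Answer: Vega = 4.058466

Derivation:
d1 = 0.6221612689; d2 = 0.1812531152
phi(d1) = 0.3287423862; exp(-qT) = 1.0000000000; exp(-rT) = 0.9208114379
Vega = S * exp(-qT) * phi(d1) * sqrt(T) = 10.0800 * 1.0000000000 * 0.3287423862 * 1.2247448714 = 4.058466


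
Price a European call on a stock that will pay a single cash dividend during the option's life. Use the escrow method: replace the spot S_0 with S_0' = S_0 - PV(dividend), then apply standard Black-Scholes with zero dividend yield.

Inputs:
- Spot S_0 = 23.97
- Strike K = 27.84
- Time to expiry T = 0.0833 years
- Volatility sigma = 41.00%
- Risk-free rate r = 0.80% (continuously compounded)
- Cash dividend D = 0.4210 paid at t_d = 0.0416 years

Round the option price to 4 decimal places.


Answer: Price = 0.1088

Derivation:
PV(D) = D * exp(-r * t_d) = 0.4210 * 0.99966726 = 0.42085991
S_0' = S_0 - PV(D) = 23.9700 - 0.42085991 = 23.54914009
d1 = (ln(S_0'/K) + (r + sigma^2/2)*T) / (sigma*sqrt(T)) = -1.34972144
d2 = d1 - sigma*sqrt(T) = -1.46805458
exp(-rT) = 0.99933382
N(d1) = 0.08855268; N(d2) = 0.07104470
C = S_0' * N(d1) - K * exp(-rT) * N(d2) = 23.54914009 * 0.08855268 - 27.8400 * 0.99933382 * 0.07104470 = 0.1088


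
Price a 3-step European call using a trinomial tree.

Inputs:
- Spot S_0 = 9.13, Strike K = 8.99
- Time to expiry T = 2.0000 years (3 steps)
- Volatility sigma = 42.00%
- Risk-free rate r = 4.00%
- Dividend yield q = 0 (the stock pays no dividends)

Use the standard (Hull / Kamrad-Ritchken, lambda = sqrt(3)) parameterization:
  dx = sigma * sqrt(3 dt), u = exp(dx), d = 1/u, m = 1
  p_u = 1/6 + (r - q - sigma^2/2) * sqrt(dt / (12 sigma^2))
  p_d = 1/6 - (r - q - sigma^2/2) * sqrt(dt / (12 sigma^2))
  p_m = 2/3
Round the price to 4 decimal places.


dt = T/N = 0.666667; dx = sigma*sqrt(3*dt) = 0.593970
u = exp(dx) = 1.811164; d = 1/u = 0.552131
p_u = 0.139617, p_m = 0.666667, p_d = 0.193716
Discount per step: exp(-r*dt) = 0.973686
Stock lattice S(k, j) with j the centered position index:
  k=0: S(0,+0) = 9.1300
  k=1: S(1,-1) = 5.0410; S(1,+0) = 9.1300; S(1,+1) = 16.5359
  k=2: S(2,-2) = 2.7833; S(2,-1) = 5.0410; S(2,+0) = 9.1300; S(2,+1) = 16.5359; S(2,+2) = 29.9493
  k=3: S(3,-3) = 1.5367; S(3,-2) = 2.7833; S(3,-1) = 5.0410; S(3,+0) = 9.1300; S(3,+1) = 16.5359; S(3,+2) = 29.9493; S(3,+3) = 54.2430
Terminal payoffs V(N, j) = max(S_T - K, 0):
  V(3,-3) = 0.000000; V(3,-2) = 0.000000; V(3,-1) = 0.000000; V(3,+0) = 0.140000; V(3,+1) = 7.545927; V(3,+2) = 20.959274; V(3,+3) = 45.253045
Backward induction: V(k, j) = exp(-r*dt) * [p_u * V(k+1, j+1) + p_m * V(k+1, j) + p_d * V(k+1, j-1)]
  V(2,-2) = exp(-r*dt) * [p_u*0.000000 + p_m*0.000000 + p_d*0.000000] = 0.000000
  V(2,-1) = exp(-r*dt) * [p_u*0.140000 + p_m*0.000000 + p_d*0.000000] = 0.019032
  V(2,+0) = exp(-r*dt) * [p_u*7.545927 + p_m*0.140000 + p_d*0.000000] = 1.116694
  V(2,+1) = exp(-r*dt) * [p_u*20.959274 + p_m*7.545927 + p_d*0.140000] = 7.773916
  V(2,+2) = exp(-r*dt) * [p_u*45.253045 + p_m*20.959274 + p_d*7.545927] = 21.180308
  V(1,-1) = exp(-r*dt) * [p_u*1.116694 + p_m*0.019032 + p_d*0.000000] = 0.164161
  V(1,+0) = exp(-r*dt) * [p_u*7.773916 + p_m*1.116694 + p_d*0.019032] = 1.785273
  V(1,+1) = exp(-r*dt) * [p_u*21.180308 + p_m*7.773916 + p_d*1.116694] = 8.136181
  V(0,+0) = exp(-r*dt) * [p_u*8.136181 + p_m*1.785273 + p_d*0.164161] = 2.295885

Answer: Price = V(0,0) = 2.2959


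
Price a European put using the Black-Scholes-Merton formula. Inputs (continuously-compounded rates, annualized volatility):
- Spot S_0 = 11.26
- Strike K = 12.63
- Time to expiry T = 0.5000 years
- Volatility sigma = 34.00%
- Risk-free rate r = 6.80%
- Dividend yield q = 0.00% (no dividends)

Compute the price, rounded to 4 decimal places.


d1 = (ln(S/K) + (r - q + 0.5*sigma^2) * T) / (sigma * sqrt(T)) = -0.21595172
d2 = d1 - sigma * sqrt(T) = -0.45636802
exp(-rT) = 0.96657150; exp(-qT) = 1.00000000
P = K * exp(-rT) * N(-d2) - S_0 * exp(-qT) * N(-d1)
N(-d1) = 0.58548731; N(-d2) = 0.67593732
P = 12.6300 * 0.96657150 * 0.67593732 - 11.2600 * 1.00000000 * 0.58548731 = 1.6591

Answer: Price = 1.6591


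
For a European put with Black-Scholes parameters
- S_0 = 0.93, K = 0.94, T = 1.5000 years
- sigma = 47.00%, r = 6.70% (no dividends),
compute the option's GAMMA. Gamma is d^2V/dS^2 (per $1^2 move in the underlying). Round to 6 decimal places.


d1 = 0.4438261924; d2 = -0.1318038971
phi(d1) = 0.3615230860; exp(-qT) = 1.0000000000; exp(-rT) = 0.9043851124
Gamma = exp(-qT) * phi(d1) / (S * sigma * sqrt(T)) = 1.0000000000 * 0.3615230860 / (0.9300 * 0.4700 * 1.2247448714) = 0.675320

Answer: Gamma = 0.675320


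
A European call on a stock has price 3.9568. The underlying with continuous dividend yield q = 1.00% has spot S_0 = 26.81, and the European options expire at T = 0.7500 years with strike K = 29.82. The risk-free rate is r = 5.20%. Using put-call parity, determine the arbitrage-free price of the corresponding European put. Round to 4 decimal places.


Put-call parity: C - P = S_0 * exp(-qT) - K * exp(-rT).
S_0 * exp(-qT) = 26.8100 * 0.99252805 = 26.60967715
K * exp(-rT) = 29.8200 * 0.96175071 = 28.67940615
P = C - S*exp(-qT) + K*exp(-rT)
P = 3.9568 - 26.60967715 + 28.67940615 = 6.0265

Answer: Put price = 6.0265


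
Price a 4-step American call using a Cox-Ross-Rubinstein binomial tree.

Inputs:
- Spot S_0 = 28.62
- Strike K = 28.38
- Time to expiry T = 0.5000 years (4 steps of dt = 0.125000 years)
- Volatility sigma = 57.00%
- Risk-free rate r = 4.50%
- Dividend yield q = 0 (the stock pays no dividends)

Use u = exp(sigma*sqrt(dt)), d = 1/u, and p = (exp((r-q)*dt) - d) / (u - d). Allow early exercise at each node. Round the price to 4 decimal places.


Answer: Price = V(0,0) = 4.7219

Derivation:
dt = T/N = 0.125000
u = exp(sigma*sqrt(dt)) = 1.223267; d = 1/u = 0.817483
p = (exp((r-q)*dt) - d) / (u - d) = 0.463690
Discount per step: exp(-r*dt) = 0.994391
Stock lattice S(k, i) with i counting down-moves:
  k=0: S(0,0) = 28.6200
  k=1: S(1,0) = 35.0099; S(1,1) = 23.3964
  k=2: S(2,0) = 42.8265; S(2,1) = 28.6200; S(2,2) = 19.1261
  k=3: S(3,0) = 52.3882; S(3,1) = 35.0099; S(3,2) = 23.3964; S(3,3) = 15.6353
  k=4: S(4,0) = 64.0848; S(4,1) = 42.8265; S(4,2) = 28.6200; S(4,3) = 19.1261; S(4,4) = 12.7816
Terminal payoffs V(N, i) = max(S_T - K, 0):
  V(4,0) = 35.704819; V(4,1) = 14.446482; V(4,2) = 0.240000; V(4,3) = 0.000000; V(4,4) = 0.000000
Backward induction: V(k, i) = exp(-r*dt) * [p * V(k+1, i) + (1-p) * V(k+1, i+1)]; then take max(V_cont, immediate exercise) for American.
  V(3,0) = exp(-r*dt) * [p*35.704819 + (1-p)*14.446482] = 24.167426; exercise = 24.008237; V(3,0) = max -> 24.167426
  V(3,1) = exp(-r*dt) * [p*14.446482 + (1-p)*0.240000] = 6.789101; exercise = 6.629911; V(3,1) = max -> 6.789101
  V(3,2) = exp(-r*dt) * [p*0.240000 + (1-p)*0.000000] = 0.110661; exercise = 0.000000; V(3,2) = max -> 0.110661
  V(3,3) = exp(-r*dt) * [p*0.000000 + (1-p)*0.000000] = 0.000000; exercise = 0.000000; V(3,3) = max -> 0.000000
  V(2,0) = exp(-r*dt) * [p*24.167426 + (1-p)*6.789101] = 14.763967; exercise = 14.446482; V(2,0) = max -> 14.763967
  V(2,1) = exp(-r*dt) * [p*6.789101 + (1-p)*0.110661] = 3.189393; exercise = 0.240000; V(2,1) = max -> 3.189393
  V(2,2) = exp(-r*dt) * [p*0.110661 + (1-p)*0.000000] = 0.051025; exercise = 0.000000; V(2,2) = max -> 0.051025
  V(1,0) = exp(-r*dt) * [p*14.763967 + (1-p)*3.189393] = 8.508408; exercise = 6.629911; V(1,0) = max -> 8.508408
  V(1,1) = exp(-r*dt) * [p*3.189393 + (1-p)*0.051025] = 1.497804; exercise = 0.000000; V(1,1) = max -> 1.497804
  V(0,0) = exp(-r*dt) * [p*8.508408 + (1-p)*1.497804] = 4.721912; exercise = 0.240000; V(0,0) = max -> 4.721912
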